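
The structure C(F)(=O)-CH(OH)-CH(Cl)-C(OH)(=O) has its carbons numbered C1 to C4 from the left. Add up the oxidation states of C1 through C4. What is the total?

+6

Assign +1 per bond to O/N/halogen, −1 per bond to H or an electropositive element, and 0 per bond to carbon. Tallying each carbon:
C1: 1C, 2O, 1F → 0 + 2 + 1 = +3
C2: 2C, 1H, 1O → 0 − 1 + 1 = 0
C3: 2C, 1H, 1Cl → 0 − 1 + 1 = 0
C4: 1C, 3O → 0 + 3 = +3
Sum = +3 + 0 + 0 + 3 = +6.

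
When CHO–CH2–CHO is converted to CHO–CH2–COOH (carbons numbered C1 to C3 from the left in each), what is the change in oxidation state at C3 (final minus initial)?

Before: C3 has 1 bond to C, 1 bond to H, 2 bonds to O → oxidation state +1.
After: C3 has 1 bond to C, 3 bonds to O → oxidation state +3.
Δ = +3 − (+1) = +2, so this is an oxidation at C3.

+2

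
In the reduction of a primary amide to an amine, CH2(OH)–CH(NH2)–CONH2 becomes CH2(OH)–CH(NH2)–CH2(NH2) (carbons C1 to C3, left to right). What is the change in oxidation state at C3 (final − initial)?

Before: C3 has 1 bond to C, 2 bonds to O, 1 bond to N → oxidation state +3.
After: C3 has 1 bond to C, 2 bonds to H, 1 bond to N → oxidation state -1.
Δ = -1 − (+3) = -4, so this is a reduction at C3.

-4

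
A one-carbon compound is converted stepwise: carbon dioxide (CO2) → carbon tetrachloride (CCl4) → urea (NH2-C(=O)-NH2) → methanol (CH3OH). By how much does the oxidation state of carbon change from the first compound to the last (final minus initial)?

Carbon oxidation states along the series — carbon dioxide: +4, carbon tetrachloride: +4, urea: +4, methanol: -2.
Net change = -2 − (+4) = -6.

-6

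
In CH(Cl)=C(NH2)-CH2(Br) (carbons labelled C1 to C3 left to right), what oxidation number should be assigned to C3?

-1

C3 has one bond to C (0), one bond to H (-1), one bond to H (-1), one bond to Br (+1).
Oxidation state = 0 − 1 − 1 + 1 = -1.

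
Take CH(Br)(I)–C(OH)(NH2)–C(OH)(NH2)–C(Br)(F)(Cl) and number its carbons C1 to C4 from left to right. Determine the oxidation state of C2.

+2

Each bond to a more electronegative atom (O, N, halogen) counts +1, each bond to a less electronegative atom (H, metal, B, Si) counts −1, and each C–C bond counts 0.
C2 has one bond to C (0), one bond to C (0), one bond to O (+1), one bond to N (+1).
Oxidation state = 0 + 0 + 1 + 1 = +2.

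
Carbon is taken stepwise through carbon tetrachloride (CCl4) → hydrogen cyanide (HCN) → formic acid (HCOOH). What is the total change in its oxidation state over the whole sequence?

-2

Carbon oxidation states along the series — carbon tetrachloride: +4, hydrogen cyanide: +2, formic acid: +2.
Net change = +2 − (+4) = -2.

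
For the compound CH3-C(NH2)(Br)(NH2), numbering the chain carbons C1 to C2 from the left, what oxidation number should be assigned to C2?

C2 has one bond to C (0), one bond to N (+1), one bond to Br (+1), one bond to N (+1).
Oxidation state = 0 + 1 + 1 + 1 = +3.

+3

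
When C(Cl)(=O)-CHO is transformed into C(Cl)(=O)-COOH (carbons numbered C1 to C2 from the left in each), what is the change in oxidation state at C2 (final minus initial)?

+2

Before: C2 has 1 bond to C, 1 bond to H, 2 bonds to O → oxidation state +1.
After: C2 has 1 bond to C, 3 bonds to O → oxidation state +3.
Δ = +3 − (+1) = +2, so this is an oxidation at C2.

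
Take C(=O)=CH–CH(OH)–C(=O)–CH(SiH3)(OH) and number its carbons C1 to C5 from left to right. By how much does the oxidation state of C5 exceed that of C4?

C5: 1C, 1H, 1O, 1Si → 0 − 1 + 1 − 1 = -1
C4: 2C, 2O → 0 + 2 = +2
Difference: -1 − (+2) = -3.

-3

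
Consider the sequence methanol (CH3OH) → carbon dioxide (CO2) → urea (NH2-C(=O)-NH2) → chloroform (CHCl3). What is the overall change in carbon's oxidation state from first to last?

Carbon oxidation states along the series — methanol: -2, carbon dioxide: +4, urea: +4, chloroform: +2.
Net change = +2 − (-2) = +4.

+4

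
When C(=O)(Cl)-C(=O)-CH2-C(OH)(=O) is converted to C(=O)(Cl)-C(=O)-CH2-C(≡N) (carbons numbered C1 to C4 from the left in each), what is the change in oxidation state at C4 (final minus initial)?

Before: C4 has 1 bond to C, 3 bonds to O → oxidation state +3.
After: C4 has 1 bond to C, 3 bonds to N → oxidation state +3.
Δ = +3 − (+3) = 0, so no net redox change at C4.

0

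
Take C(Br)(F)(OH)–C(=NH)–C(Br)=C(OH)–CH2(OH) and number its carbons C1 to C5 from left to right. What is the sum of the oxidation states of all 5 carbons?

+6

Tallying each carbon's bonds:
C1: 1C, 1O, 1F, 1Br → 0 + 1 + 1 + 1 = +3
C2: 2C, 2N → 0 + 2 = +2
C3: 3C, 1Br → 0 + 1 = +1
C4: 3C, 1O → 0 + 1 = +1
C5: 1C, 2H, 1O → 0 − 2 + 1 = -1
Sum = +3 + 2 + 1 + 1 − 1 = +6.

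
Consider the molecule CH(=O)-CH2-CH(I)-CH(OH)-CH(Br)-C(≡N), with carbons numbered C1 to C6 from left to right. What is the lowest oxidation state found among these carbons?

-2

Assign +1 per bond to O/N/halogen, −1 per bond to H or an electropositive element, and 0 per bond to carbon. Tallying each carbon:
C1: 1C, 1H, 2O → 0 − 1 + 2 = +1
C2: 2C, 2H → 0 − 2 = -2
C3: 2C, 1H, 1I → 0 − 1 + 1 = 0
C4: 2C, 1H, 1O → 0 − 1 + 1 = 0
C5: 2C, 1H, 1Br → 0 − 1 + 1 = 0
C6: 1C, 3N → 0 + 3 = +3
The lowest value is -2.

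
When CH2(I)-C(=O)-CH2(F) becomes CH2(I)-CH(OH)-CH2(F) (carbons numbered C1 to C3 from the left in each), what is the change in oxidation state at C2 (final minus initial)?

-2

Before: C2 has 2 bonds to C, 2 bonds to O → oxidation state +2.
After: C2 has 2 bonds to C, 1 bond to H, 1 bond to O → oxidation state 0.
Δ = 0 − (+2) = -2, so this is a reduction at C2.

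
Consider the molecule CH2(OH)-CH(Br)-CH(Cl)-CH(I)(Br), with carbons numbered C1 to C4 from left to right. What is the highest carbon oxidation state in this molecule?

+1

Count +1 for every bond to an atom more electronegative than carbon and −1 for every bond to one less electronegative; C–C bonds are 0. Tallying each carbon:
C1: 1C, 2H, 1O → 0 − 2 + 1 = -1
C2: 2C, 1H, 1Br → 0 − 1 + 1 = 0
C3: 2C, 1H, 1Cl → 0 − 1 + 1 = 0
C4: 1C, 1H, 1Br, 1I → 0 − 1 + 1 + 1 = +1
The highest value is +1.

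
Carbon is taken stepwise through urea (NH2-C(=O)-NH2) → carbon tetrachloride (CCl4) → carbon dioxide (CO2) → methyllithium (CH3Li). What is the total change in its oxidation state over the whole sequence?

Carbon oxidation states along the series — urea: +4, carbon tetrachloride: +4, carbon dioxide: +4, methyllithium: -4.
Net change = -4 − (+4) = -8.

-8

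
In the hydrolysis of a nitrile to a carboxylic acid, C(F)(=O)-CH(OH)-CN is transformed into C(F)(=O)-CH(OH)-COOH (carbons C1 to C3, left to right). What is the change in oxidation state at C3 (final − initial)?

Before: C3 has 1 bond to C, 3 bonds to N → oxidation state +3.
After: C3 has 1 bond to C, 3 bonds to O → oxidation state +3.
Δ = +3 − (+3) = 0, so no net redox change at C3.

0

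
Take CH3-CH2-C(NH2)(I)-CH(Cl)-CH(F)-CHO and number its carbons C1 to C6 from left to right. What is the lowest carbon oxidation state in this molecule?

-3

Assign +1 per bond to O/N/halogen, −1 per bond to H or an electropositive element, and 0 per bond to carbon. Tallying each carbon:
C1: 1C, 3H → 0 − 3 = -3
C2: 2C, 2H → 0 − 2 = -2
C3: 2C, 1N, 1I → 0 + 1 + 1 = +2
C4: 2C, 1H, 1Cl → 0 − 1 + 1 = 0
C5: 2C, 1H, 1F → 0 − 1 + 1 = 0
C6: 1C, 1H, 2O → 0 − 1 + 2 = +1
The lowest value is -3.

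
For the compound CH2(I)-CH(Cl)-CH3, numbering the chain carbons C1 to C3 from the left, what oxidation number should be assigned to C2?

C2 has one bond to C (0), one bond to C (0), one bond to Cl (+1), one bond to H (-1).
Oxidation state = 0 + 0 + 1 − 1 = 0.

0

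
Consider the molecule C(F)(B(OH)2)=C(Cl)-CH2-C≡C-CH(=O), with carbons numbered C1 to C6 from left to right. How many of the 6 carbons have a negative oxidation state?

Count +1 for every bond to an atom more electronegative than carbon and −1 for every bond to one less electronegative; C–C bonds are 0. Tallying each carbon:
C1: 2C, 1F, 1B → 0 + 1 − 1 = 0
C2: 3C, 1Cl → 0 + 1 = +1
C3: 2C, 2H → 0 − 2 = -2
C4: 4C → 0 = 0
C5: 4C → 0 = 0
C6: 1C, 1H, 2O → 0 − 1 + 2 = +1
1 carbon (C3) meets the condition.

1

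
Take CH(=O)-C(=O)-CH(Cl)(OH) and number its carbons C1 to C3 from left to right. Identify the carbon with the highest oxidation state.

Assign +1 per bond to O/N/halogen, −1 per bond to H or an electropositive element, and 0 per bond to carbon. Tallying each carbon:
C1: 1C, 1H, 2O → 0 − 1 + 2 = +1
C2: 2C, 2O → 0 + 2 = +2
C3: 1C, 1H, 1O, 1Cl → 0 − 1 + 1 + 1 = +1
The most oxidised carbon is C2 at +2.

C2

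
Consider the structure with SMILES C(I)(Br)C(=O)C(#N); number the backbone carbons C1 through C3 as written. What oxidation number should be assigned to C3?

C3 has one bond to C (0), a triple bond to N (3×+1 = +3).
Oxidation state = 0 + 3 = +3.

+3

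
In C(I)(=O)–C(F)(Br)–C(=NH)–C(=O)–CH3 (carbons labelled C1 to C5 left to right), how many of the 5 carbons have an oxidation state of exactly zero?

Tallying each carbon's bonds:
C1: 1C, 2O, 1I → 0 + 2 + 1 = +3
C2: 2C, 1F, 1Br → 0 + 1 + 1 = +2
C3: 2C, 2N → 0 + 2 = +2
C4: 2C, 2O → 0 + 2 = +2
C5: 1C, 3H → 0 − 3 = -3
0 carbons meet the condition.

0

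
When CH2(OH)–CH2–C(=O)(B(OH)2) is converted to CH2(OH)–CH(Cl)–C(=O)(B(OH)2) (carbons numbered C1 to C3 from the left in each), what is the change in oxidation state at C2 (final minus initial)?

Before: C2 has 2 bonds to C, 2 bonds to H → oxidation state -2.
After: C2 has 2 bonds to C, 1 bond to H, 1 bond to Cl → oxidation state 0.
Δ = 0 − (-2) = +2, so this is an oxidation at C2.

+2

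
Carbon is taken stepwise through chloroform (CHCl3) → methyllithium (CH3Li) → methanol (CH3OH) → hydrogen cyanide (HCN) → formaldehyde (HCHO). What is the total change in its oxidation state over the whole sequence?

-2

Carbon oxidation states along the series — chloroform: +2, methyllithium: -4, methanol: -2, hydrogen cyanide: +2, formaldehyde: 0.
Net change = 0 − (+2) = -2.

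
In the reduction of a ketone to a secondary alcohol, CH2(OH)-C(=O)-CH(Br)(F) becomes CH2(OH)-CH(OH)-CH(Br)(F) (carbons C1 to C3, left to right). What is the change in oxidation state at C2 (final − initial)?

Before: C2 has 2 bonds to C, 2 bonds to O → oxidation state +2.
After: C2 has 2 bonds to C, 1 bond to H, 1 bond to O → oxidation state 0.
Δ = 0 − (+2) = -2, so this is a reduction at C2.

-2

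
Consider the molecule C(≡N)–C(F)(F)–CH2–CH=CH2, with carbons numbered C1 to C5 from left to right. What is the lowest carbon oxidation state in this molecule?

Each bond to a more electronegative atom (O, N, halogen) counts +1, each bond to a less electronegative atom (H, metal, B, Si) counts −1, and each C–C bond counts 0. Tallying each carbon:
C1: 1C, 3N → 0 + 3 = +3
C2: 2C, 2F → 0 + 2 = +2
C3: 2C, 2H → 0 − 2 = -2
C4: 3C, 1H → 0 − 1 = -1
C5: 2C, 2H → 0 − 2 = -2
The lowest value is -2.

-2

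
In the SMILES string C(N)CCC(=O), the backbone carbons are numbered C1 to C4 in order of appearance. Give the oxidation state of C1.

-1

C1 has one bond to C (0), one bond to H (-1), one bond to H (-1), one bond to N (+1).
Oxidation state = 0 − 1 − 1 + 1 = -1.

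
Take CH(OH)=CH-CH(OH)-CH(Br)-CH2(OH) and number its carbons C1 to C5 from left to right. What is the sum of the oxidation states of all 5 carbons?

Assign +1 per bond to O/N/halogen, −1 per bond to H or an electropositive element, and 0 per bond to carbon. Tallying each carbon:
C1: 2C, 1H, 1O → 0 − 1 + 1 = 0
C2: 3C, 1H → 0 − 1 = -1
C3: 2C, 1H, 1O → 0 − 1 + 1 = 0
C4: 2C, 1H, 1Br → 0 − 1 + 1 = 0
C5: 1C, 2H, 1O → 0 − 2 + 1 = -1
Sum = 0 − 1 + 0 + 0 − 1 = -2.

-2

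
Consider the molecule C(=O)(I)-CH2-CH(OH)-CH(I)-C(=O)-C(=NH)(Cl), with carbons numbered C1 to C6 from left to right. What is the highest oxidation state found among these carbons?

+3

Assign +1 per bond to O/N/halogen, −1 per bond to H or an electropositive element, and 0 per bond to carbon. Tallying each carbon:
C1: 1C, 2O, 1I → 0 + 2 + 1 = +3
C2: 2C, 2H → 0 − 2 = -2
C3: 2C, 1H, 1O → 0 − 1 + 1 = 0
C4: 2C, 1H, 1I → 0 − 1 + 1 = 0
C5: 2C, 2O → 0 + 2 = +2
C6: 1C, 2N, 1Cl → 0 + 2 + 1 = +3
The highest value is +3.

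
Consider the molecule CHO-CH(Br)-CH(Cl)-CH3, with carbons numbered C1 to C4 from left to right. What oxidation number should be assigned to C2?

0

C2 has one bond to C (0), one bond to C (0), one bond to H (-1), one bond to Br (+1).
Oxidation state = 0 + 0 − 1 + 1 = 0.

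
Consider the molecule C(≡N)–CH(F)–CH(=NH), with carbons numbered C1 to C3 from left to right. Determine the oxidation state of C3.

C3 has one bond to C (0), a double bond to N (2×+1 = +2), one bond to H (-1).
Oxidation state = 0 + 2 − 1 = +1.

+1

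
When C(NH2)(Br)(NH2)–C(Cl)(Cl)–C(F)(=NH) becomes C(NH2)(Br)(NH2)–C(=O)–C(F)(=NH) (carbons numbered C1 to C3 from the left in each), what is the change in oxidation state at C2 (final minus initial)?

0

Before: C2 has 2 bonds to C, 2 bonds to Cl → oxidation state +2.
After: C2 has 2 bonds to C, 2 bonds to O → oxidation state +2.
Δ = +2 − (+2) = 0, so no net redox change at C2.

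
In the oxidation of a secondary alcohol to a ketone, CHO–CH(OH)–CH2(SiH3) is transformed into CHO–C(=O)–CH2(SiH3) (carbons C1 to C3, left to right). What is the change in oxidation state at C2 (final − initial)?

Before: C2 has 2 bonds to C, 1 bond to H, 1 bond to O → oxidation state 0.
After: C2 has 2 bonds to C, 2 bonds to O → oxidation state +2.
Δ = +2 − (0) = +2, so this is an oxidation at C2.

+2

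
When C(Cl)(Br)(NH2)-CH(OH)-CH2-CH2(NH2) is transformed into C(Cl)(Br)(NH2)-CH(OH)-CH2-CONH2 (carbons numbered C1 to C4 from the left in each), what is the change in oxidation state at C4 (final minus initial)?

+4

Before: C4 has 1 bond to C, 2 bonds to H, 1 bond to N → oxidation state -1.
After: C4 has 1 bond to C, 2 bonds to O, 1 bond to N → oxidation state +3.
Δ = +3 − (-1) = +4, so this is an oxidation at C4.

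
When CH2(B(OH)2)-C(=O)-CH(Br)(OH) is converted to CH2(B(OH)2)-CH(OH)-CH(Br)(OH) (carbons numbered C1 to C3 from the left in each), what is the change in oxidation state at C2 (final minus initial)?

-2

Before: C2 has 2 bonds to C, 2 bonds to O → oxidation state +2.
After: C2 has 2 bonds to C, 1 bond to H, 1 bond to O → oxidation state 0.
Δ = 0 − (+2) = -2, so this is a reduction at C2.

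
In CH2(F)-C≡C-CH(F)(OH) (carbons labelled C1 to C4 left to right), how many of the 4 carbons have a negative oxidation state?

1

Tallying each carbon's bonds:
C1: 1C, 2H, 1F → 0 − 2 + 1 = -1
C2: 4C → 0 = 0
C3: 4C → 0 = 0
C4: 1C, 1H, 1O, 1F → 0 − 1 + 1 + 1 = +1
1 carbon (C1) meets the condition.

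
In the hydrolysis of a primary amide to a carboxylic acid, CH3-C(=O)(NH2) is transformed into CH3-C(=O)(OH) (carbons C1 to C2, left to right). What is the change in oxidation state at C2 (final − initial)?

Before: C2 has 1 bond to C, 2 bonds to O, 1 bond to N → oxidation state +3.
After: C2 has 1 bond to C, 3 bonds to O → oxidation state +3.
Δ = +3 − (+3) = 0, so no net redox change at C2.

0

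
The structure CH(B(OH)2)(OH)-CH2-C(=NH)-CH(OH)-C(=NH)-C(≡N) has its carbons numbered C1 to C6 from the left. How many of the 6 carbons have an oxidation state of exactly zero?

Tallying each carbon's bonds:
C1: 1C, 1H, 1O, 1B → 0 − 1 + 1 − 1 = -1
C2: 2C, 2H → 0 − 2 = -2
C3: 2C, 2N → 0 + 2 = +2
C4: 2C, 1H, 1O → 0 − 1 + 1 = 0
C5: 2C, 2N → 0 + 2 = +2
C6: 1C, 3N → 0 + 3 = +3
1 carbon (C4) meets the condition.

1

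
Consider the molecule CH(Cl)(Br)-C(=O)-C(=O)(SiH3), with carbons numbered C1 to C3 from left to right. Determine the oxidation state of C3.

Count +1 for every bond to an atom more electronegative than carbon and −1 for every bond to one less electronegative; C–C bonds are 0.
C3 has one bond to C (0), a double bond to O (2×+1 = +2), one bond to Si (-1).
Oxidation state = 0 + 2 − 1 = +1.

+1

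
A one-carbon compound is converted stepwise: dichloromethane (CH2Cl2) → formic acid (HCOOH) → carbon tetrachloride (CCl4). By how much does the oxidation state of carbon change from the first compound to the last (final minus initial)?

+4

Carbon oxidation states along the series — dichloromethane: 0, formic acid: +2, carbon tetrachloride: +4.
Net change = +4 − (0) = +4.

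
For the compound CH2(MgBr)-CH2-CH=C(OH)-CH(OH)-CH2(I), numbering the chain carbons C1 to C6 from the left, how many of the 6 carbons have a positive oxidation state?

1

Count +1 for every bond to an atom more electronegative than carbon and −1 for every bond to one less electronegative; C–C bonds are 0. Tallying each carbon:
C1: 1C, 2H, 1Mg → 0 − 2 − 1 = -3
C2: 2C, 2H → 0 − 2 = -2
C3: 3C, 1H → 0 − 1 = -1
C4: 3C, 1O → 0 + 1 = +1
C5: 2C, 1H, 1O → 0 − 1 + 1 = 0
C6: 1C, 2H, 1I → 0 − 2 + 1 = -1
1 carbon (C4) meets the condition.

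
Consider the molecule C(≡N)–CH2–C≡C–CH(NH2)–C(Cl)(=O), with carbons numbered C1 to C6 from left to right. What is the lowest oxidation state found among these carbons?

Tallying each carbon's bonds:
C1: 1C, 3N → 0 + 3 = +3
C2: 2C, 2H → 0 − 2 = -2
C3: 4C → 0 = 0
C4: 4C → 0 = 0
C5: 2C, 1H, 1N → 0 − 1 + 1 = 0
C6: 1C, 2O, 1Cl → 0 + 2 + 1 = +3
The lowest value is -2.

-2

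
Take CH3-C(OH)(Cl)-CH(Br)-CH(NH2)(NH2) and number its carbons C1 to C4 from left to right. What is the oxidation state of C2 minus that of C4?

C2: 2C, 1O, 1Cl → 0 + 1 + 1 = +2
C4: 1C, 1H, 2N → 0 − 1 + 2 = +1
Difference: +2 − (+1) = +1.

+1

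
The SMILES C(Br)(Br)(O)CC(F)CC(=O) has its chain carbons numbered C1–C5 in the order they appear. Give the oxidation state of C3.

Each bond to a more electronegative atom (O, N, halogen) counts +1, each bond to a less electronegative atom (H, metal, B, Si) counts −1, and each C–C bond counts 0.
C3 has one bond to C (0), one bond to C (0), one bond to H (-1), one bond to F (+1).
Oxidation state = 0 + 0 − 1 + 1 = 0.

0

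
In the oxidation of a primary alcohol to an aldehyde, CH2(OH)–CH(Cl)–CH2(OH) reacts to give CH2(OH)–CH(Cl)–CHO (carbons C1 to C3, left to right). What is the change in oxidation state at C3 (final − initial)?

+2

Before: C3 has 1 bond to C, 2 bonds to H, 1 bond to O → oxidation state -1.
After: C3 has 1 bond to C, 1 bond to H, 2 bonds to O → oxidation state +1.
Δ = +1 − (-1) = +2, so this is an oxidation at C3.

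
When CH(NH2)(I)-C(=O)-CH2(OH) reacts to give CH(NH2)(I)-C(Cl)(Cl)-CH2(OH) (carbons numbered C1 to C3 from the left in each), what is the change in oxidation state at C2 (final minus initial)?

Before: C2 has 2 bonds to C, 2 bonds to O → oxidation state +2.
After: C2 has 2 bonds to C, 2 bonds to Cl → oxidation state +2.
Δ = +2 − (+2) = 0, so no net redox change at C2.

0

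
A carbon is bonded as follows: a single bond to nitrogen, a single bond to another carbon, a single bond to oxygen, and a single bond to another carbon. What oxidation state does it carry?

+2

Count +1 for every bond to an atom more electronegative than carbon and −1 for every bond to one less electronegative; C–C bonds are 0.
The carbon has one bond to C (0), one bond to C (0), one bond to N (+1), one bond to O (+1).
Oxidation state = 0 + 0 + 1 + 1 = +2.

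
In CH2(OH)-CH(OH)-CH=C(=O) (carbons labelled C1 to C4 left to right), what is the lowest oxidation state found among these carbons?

Tallying each carbon's bonds:
C1: 1C, 2H, 1O → 0 − 2 + 1 = -1
C2: 2C, 1H, 1O → 0 − 1 + 1 = 0
C3: 3C, 1H → 0 − 1 = -1
C4: 2C, 2O → 0 + 2 = +2
The lowest value is -1.

-1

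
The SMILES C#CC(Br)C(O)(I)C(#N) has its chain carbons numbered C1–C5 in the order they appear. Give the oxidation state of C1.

Count +1 for every bond to an atom more electronegative than carbon and −1 for every bond to one less electronegative; C–C bonds are 0.
C1 has a triple bond to C (3×0 = 0), one bond to H (-1).
Oxidation state = 0 − 1 = -1.

-1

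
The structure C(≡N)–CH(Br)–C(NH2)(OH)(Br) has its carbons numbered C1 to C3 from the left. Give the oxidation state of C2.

0

Bonds to more-electronegative neighbours contribute +1 each, bonds to H or metals contribute −1 each, and C–C bonds contribute 0.
C2 has one bond to C (0), one bond to C (0), one bond to Br (+1), one bond to H (-1).
Oxidation state = 0 + 0 + 1 − 1 = 0.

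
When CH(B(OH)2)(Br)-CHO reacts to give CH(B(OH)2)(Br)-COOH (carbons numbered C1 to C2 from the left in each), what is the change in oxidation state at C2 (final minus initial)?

Before: C2 has 1 bond to C, 1 bond to H, 2 bonds to O → oxidation state +1.
After: C2 has 1 bond to C, 3 bonds to O → oxidation state +3.
Δ = +3 − (+1) = +2, so this is an oxidation at C2.

+2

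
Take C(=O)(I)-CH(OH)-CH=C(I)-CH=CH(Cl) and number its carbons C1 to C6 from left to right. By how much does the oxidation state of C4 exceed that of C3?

+2

C4: 3C, 1I → 0 + 1 = +1
C3: 3C, 1H → 0 − 1 = -1
Difference: +1 − (-1) = +2.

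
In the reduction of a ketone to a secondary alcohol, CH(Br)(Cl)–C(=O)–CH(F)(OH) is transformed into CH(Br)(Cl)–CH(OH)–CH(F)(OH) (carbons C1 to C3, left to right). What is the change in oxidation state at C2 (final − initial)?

Before: C2 has 2 bonds to C, 2 bonds to O → oxidation state +2.
After: C2 has 2 bonds to C, 1 bond to H, 1 bond to O → oxidation state 0.
Δ = 0 − (+2) = -2, so this is a reduction at C2.

-2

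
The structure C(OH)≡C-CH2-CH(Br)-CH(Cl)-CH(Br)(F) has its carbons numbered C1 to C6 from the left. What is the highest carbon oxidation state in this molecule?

Assign +1 per bond to O/N/halogen, −1 per bond to H or an electropositive element, and 0 per bond to carbon. Tallying each carbon:
C1: 3C, 1O → 0 + 1 = +1
C2: 4C → 0 = 0
C3: 2C, 2H → 0 − 2 = -2
C4: 2C, 1H, 1Br → 0 − 1 + 1 = 0
C5: 2C, 1H, 1Cl → 0 − 1 + 1 = 0
C6: 1C, 1H, 1F, 1Br → 0 − 1 + 1 + 1 = +1
The highest value is +1.

+1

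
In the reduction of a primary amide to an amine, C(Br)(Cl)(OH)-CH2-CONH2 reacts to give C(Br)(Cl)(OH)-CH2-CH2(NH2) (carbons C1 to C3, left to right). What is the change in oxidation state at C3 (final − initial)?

Before: C3 has 1 bond to C, 2 bonds to O, 1 bond to N → oxidation state +3.
After: C3 has 1 bond to C, 2 bonds to H, 1 bond to N → oxidation state -1.
Δ = -1 − (+3) = -4, so this is a reduction at C3.

-4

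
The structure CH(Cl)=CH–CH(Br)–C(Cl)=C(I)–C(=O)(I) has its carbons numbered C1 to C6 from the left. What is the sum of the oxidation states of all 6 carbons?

+4

Tallying each carbon's bonds:
C1: 2C, 1H, 1Cl → 0 − 1 + 1 = 0
C2: 3C, 1H → 0 − 1 = -1
C3: 2C, 1H, 1Br → 0 − 1 + 1 = 0
C4: 3C, 1Cl → 0 + 1 = +1
C5: 3C, 1I → 0 + 1 = +1
C6: 1C, 2O, 1I → 0 + 2 + 1 = +3
Sum = 0 − 1 + 0 + 1 + 1 + 3 = +4.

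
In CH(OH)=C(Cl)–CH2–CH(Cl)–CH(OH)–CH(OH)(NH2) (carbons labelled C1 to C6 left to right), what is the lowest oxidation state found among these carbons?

Count +1 for every bond to an atom more electronegative than carbon and −1 for every bond to one less electronegative; C–C bonds are 0. Tallying each carbon:
C1: 2C, 1H, 1O → 0 − 1 + 1 = 0
C2: 3C, 1Cl → 0 + 1 = +1
C3: 2C, 2H → 0 − 2 = -2
C4: 2C, 1H, 1Cl → 0 − 1 + 1 = 0
C5: 2C, 1H, 1O → 0 − 1 + 1 = 0
C6: 1C, 1H, 1O, 1N → 0 − 1 + 1 + 1 = +1
The lowest value is -2.

-2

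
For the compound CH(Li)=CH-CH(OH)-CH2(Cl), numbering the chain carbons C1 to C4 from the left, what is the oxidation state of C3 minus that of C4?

+1

C3: 2C, 1H, 1O → 0 − 1 + 1 = 0
C4: 1C, 2H, 1Cl → 0 − 2 + 1 = -1
Difference: 0 − (-1) = +1.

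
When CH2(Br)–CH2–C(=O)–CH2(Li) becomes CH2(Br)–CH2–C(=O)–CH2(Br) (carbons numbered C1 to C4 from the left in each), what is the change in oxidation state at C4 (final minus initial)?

+2

Before: C4 has 1 bond to C, 2 bonds to H, 1 bond to Li → oxidation state -3.
After: C4 has 1 bond to C, 2 bonds to H, 1 bond to Br → oxidation state -1.
Δ = -1 − (-3) = +2, so this is an oxidation at C4.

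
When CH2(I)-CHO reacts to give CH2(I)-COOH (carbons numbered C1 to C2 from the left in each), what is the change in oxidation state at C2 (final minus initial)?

+2

Before: C2 has 1 bond to C, 1 bond to H, 2 bonds to O → oxidation state +1.
After: C2 has 1 bond to C, 3 bonds to O → oxidation state +3.
Δ = +3 − (+1) = +2, so this is an oxidation at C2.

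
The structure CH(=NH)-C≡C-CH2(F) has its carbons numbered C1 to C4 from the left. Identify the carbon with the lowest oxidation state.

C4

Assign +1 per bond to O/N/halogen, −1 per bond to H or an electropositive element, and 0 per bond to carbon. Tallying each carbon:
C1: 1C, 1H, 2N → 0 − 1 + 2 = +1
C2: 4C → 0 = 0
C3: 4C → 0 = 0
C4: 1C, 2H, 1F → 0 − 2 + 1 = -1
The most reduced carbon is C4 at -1.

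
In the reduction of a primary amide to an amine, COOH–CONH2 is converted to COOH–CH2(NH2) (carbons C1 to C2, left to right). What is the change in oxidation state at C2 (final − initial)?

-4

Before: C2 has 1 bond to C, 2 bonds to O, 1 bond to N → oxidation state +3.
After: C2 has 1 bond to C, 2 bonds to H, 1 bond to N → oxidation state -1.
Δ = -1 − (+3) = -4, so this is a reduction at C2.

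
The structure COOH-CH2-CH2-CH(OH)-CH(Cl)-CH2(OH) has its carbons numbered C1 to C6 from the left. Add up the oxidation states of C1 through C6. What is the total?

Bonds to more-electronegative neighbours contribute +1 each, bonds to H or metals contribute −1 each, and C–C bonds contribute 0. Tallying each carbon:
C1: 1C, 3O → 0 + 3 = +3
C2: 2C, 2H → 0 − 2 = -2
C3: 2C, 2H → 0 − 2 = -2
C4: 2C, 1H, 1O → 0 − 1 + 1 = 0
C5: 2C, 1H, 1Cl → 0 − 1 + 1 = 0
C6: 1C, 2H, 1O → 0 − 2 + 1 = -1
Sum = +3 − 2 − 2 + 0 + 0 − 1 = -2.

-2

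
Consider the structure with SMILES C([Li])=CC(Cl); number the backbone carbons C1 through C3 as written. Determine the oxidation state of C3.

-1

C3 has one bond to C (0), one bond to H (-1), one bond to Cl (+1), one bond to H (-1).
Oxidation state = 0 − 1 + 1 − 1 = -1.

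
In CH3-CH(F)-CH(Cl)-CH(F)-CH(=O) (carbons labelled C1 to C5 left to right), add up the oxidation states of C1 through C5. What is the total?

Tallying each carbon's bonds:
C1: 1C, 3H → 0 − 3 = -3
C2: 2C, 1H, 1F → 0 − 1 + 1 = 0
C3: 2C, 1H, 1Cl → 0 − 1 + 1 = 0
C4: 2C, 1H, 1F → 0 − 1 + 1 = 0
C5: 1C, 1H, 2O → 0 − 1 + 2 = +1
Sum = -3 + 0 + 0 + 0 + 1 = -2.

-2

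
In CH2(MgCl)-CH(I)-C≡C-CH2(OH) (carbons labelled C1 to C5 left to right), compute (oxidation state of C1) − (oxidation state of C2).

C1: 1C, 2H, 1Mg → 0 − 2 − 1 = -3
C2: 2C, 1H, 1I → 0 − 1 + 1 = 0
Difference: -3 − (0) = -3.

-3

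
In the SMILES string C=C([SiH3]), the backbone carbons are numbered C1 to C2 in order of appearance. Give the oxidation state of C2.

-2

Assign +1 per bond to O/N/halogen, −1 per bond to H or an electropositive element, and 0 per bond to carbon.
C2 has a double bond to C (2×0 = 0), one bond to H (-1), one bond to Si (-1).
Oxidation state = 0 − 1 − 1 = -2.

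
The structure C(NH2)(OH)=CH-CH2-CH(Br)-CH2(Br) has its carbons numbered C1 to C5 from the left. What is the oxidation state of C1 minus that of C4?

+2

C1: 2C, 1O, 1N → 0 + 1 + 1 = +2
C4: 2C, 1H, 1Br → 0 − 1 + 1 = 0
Difference: +2 − (0) = +2.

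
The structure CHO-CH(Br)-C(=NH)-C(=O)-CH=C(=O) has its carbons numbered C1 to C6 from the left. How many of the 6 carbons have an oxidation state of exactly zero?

1

Each bond to a more electronegative atom (O, N, halogen) counts +1, each bond to a less electronegative atom (H, metal, B, Si) counts −1, and each C–C bond counts 0. Tallying each carbon:
C1: 1C, 1H, 2O → 0 − 1 + 2 = +1
C2: 2C, 1H, 1Br → 0 − 1 + 1 = 0
C3: 2C, 2N → 0 + 2 = +2
C4: 2C, 2O → 0 + 2 = +2
C5: 3C, 1H → 0 − 1 = -1
C6: 2C, 2O → 0 + 2 = +2
1 carbon (C2) meets the condition.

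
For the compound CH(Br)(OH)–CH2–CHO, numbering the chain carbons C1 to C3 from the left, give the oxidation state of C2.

-2

Count +1 for every bond to an atom more electronegative than carbon and −1 for every bond to one less electronegative; C–C bonds are 0.
C2 has one bond to C (0), one bond to C (0), one bond to H (-1), one bond to H (-1).
Oxidation state = 0 + 0 − 1 − 1 = -2.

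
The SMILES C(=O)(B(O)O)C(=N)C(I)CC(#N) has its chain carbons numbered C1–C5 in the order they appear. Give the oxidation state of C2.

+2

C2 has one bond to C (0), one bond to C (0), a double bond to N (2×+1 = +2).
Oxidation state = 0 + 0 + 2 = +2.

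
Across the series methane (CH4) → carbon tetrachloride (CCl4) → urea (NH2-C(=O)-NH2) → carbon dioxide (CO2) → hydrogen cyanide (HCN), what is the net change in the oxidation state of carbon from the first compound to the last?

+6

Carbon oxidation states along the series — methane: -4, carbon tetrachloride: +4, urea: +4, carbon dioxide: +4, hydrogen cyanide: +2.
Net change = +2 − (-4) = +6.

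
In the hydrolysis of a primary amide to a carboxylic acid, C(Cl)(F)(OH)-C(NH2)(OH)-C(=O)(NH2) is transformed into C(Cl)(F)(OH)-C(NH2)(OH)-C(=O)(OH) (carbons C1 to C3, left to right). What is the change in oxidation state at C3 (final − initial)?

0

Before: C3 has 1 bond to C, 2 bonds to O, 1 bond to N → oxidation state +3.
After: C3 has 1 bond to C, 3 bonds to O → oxidation state +3.
Δ = +3 − (+3) = 0, so no net redox change at C3.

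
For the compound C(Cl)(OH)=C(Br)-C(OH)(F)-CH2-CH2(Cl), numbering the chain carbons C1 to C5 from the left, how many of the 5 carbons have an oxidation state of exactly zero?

Tallying each carbon's bonds:
C1: 2C, 1O, 1Cl → 0 + 1 + 1 = +2
C2: 3C, 1Br → 0 + 1 = +1
C3: 2C, 1O, 1F → 0 + 1 + 1 = +2
C4: 2C, 2H → 0 − 2 = -2
C5: 1C, 2H, 1Cl → 0 − 2 + 1 = -1
0 carbons meet the condition.

0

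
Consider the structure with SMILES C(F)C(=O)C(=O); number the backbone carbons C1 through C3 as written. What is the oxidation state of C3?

Count +1 for every bond to an atom more electronegative than carbon and −1 for every bond to one less electronegative; C–C bonds are 0.
C3 has one bond to C (0), a double bond to O (2×+1 = +2), one bond to H (-1).
Oxidation state = 0 + 2 − 1 = +1.

+1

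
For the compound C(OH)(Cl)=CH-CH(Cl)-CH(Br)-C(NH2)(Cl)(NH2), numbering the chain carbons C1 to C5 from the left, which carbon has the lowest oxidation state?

C2

Each bond to a more electronegative atom (O, N, halogen) counts +1, each bond to a less electronegative atom (H, metal, B, Si) counts −1, and each C–C bond counts 0. Tallying each carbon:
C1: 2C, 1O, 1Cl → 0 + 1 + 1 = +2
C2: 3C, 1H → 0 − 1 = -1
C3: 2C, 1H, 1Cl → 0 − 1 + 1 = 0
C4: 2C, 1H, 1Br → 0 − 1 + 1 = 0
C5: 1C, 2N, 1Cl → 0 + 2 + 1 = +3
The most reduced carbon is C2 at -1.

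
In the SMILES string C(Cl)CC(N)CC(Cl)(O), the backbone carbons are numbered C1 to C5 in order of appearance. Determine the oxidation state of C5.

+1

Count +1 for every bond to an atom more electronegative than carbon and −1 for every bond to one less electronegative; C–C bonds are 0.
C5 has one bond to C (0), one bond to Cl (+1), one bond to H (-1), one bond to O (+1).
Oxidation state = 0 + 1 − 1 + 1 = +1.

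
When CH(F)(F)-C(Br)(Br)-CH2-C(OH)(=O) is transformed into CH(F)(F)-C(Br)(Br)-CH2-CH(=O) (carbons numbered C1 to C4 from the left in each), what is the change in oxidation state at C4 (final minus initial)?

-2

Before: C4 has 1 bond to C, 3 bonds to O → oxidation state +3.
After: C4 has 1 bond to C, 1 bond to H, 2 bonds to O → oxidation state +1.
Δ = +1 − (+3) = -2, so this is a reduction at C4.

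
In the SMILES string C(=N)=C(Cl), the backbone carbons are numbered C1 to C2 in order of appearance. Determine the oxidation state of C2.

0

Count +1 for every bond to an atom more electronegative than carbon and −1 for every bond to one less electronegative; C–C bonds are 0.
C2 has a double bond to C (2×0 = 0), one bond to Cl (+1), one bond to H (-1).
Oxidation state = 0 + 1 − 1 = 0.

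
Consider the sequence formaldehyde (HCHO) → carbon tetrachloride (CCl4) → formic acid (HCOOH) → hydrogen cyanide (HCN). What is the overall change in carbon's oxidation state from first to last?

+2

Carbon oxidation states along the series — formaldehyde: 0, carbon tetrachloride: +4, formic acid: +2, hydrogen cyanide: +2.
Net change = +2 − (0) = +2.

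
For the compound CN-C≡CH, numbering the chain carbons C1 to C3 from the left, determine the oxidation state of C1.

Bonds to more-electronegative neighbours contribute +1 each, bonds to H or metals contribute −1 each, and C–C bonds contribute 0.
C1 has one bond to C (0), a triple bond to N (3×+1 = +3).
Oxidation state = 0 + 3 = +3.

+3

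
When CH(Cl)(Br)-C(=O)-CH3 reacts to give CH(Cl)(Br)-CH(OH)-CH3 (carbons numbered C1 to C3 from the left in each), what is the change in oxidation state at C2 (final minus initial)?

-2

Before: C2 has 2 bonds to C, 2 bonds to O → oxidation state +2.
After: C2 has 2 bonds to C, 1 bond to H, 1 bond to O → oxidation state 0.
Δ = 0 − (+2) = -2, so this is a reduction at C2.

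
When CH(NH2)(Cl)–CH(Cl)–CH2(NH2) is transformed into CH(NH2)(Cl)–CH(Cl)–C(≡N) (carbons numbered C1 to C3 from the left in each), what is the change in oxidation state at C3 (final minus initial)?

Before: C3 has 1 bond to C, 2 bonds to H, 1 bond to N → oxidation state -1.
After: C3 has 1 bond to C, 3 bonds to N → oxidation state +3.
Δ = +3 − (-1) = +4, so this is an oxidation at C3.

+4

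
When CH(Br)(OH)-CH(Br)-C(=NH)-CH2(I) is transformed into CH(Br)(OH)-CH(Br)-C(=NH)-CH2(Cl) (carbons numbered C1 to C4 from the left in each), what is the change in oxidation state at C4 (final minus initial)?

0

Before: C4 has 1 bond to C, 2 bonds to H, 1 bond to I → oxidation state -1.
After: C4 has 1 bond to C, 2 bonds to H, 1 bond to Cl → oxidation state -1.
Δ = -1 − (-1) = 0, so no net redox change at C4.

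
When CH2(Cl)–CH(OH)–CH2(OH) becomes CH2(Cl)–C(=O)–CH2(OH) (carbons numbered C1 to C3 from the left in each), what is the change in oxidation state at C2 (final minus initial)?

+2

Before: C2 has 2 bonds to C, 1 bond to H, 1 bond to O → oxidation state 0.
After: C2 has 2 bonds to C, 2 bonds to O → oxidation state +2.
Δ = +2 − (0) = +2, so this is an oxidation at C2.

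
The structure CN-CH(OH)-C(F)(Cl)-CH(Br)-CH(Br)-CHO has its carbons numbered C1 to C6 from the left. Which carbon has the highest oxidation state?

Each bond to a more electronegative atom (O, N, halogen) counts +1, each bond to a less electronegative atom (H, metal, B, Si) counts −1, and each C–C bond counts 0. Tallying each carbon:
C1: 1C, 3N → 0 + 3 = +3
C2: 2C, 1H, 1O → 0 − 1 + 1 = 0
C3: 2C, 1F, 1Cl → 0 + 1 + 1 = +2
C4: 2C, 1H, 1Br → 0 − 1 + 1 = 0
C5: 2C, 1H, 1Br → 0 − 1 + 1 = 0
C6: 1C, 1H, 2O → 0 − 1 + 2 = +1
The most oxidised carbon is C1 at +3.

C1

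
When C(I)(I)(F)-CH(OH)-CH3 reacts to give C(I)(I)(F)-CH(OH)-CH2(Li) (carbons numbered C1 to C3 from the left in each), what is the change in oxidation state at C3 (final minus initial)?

Before: C3 has 1 bond to C, 3 bonds to H → oxidation state -3.
After: C3 has 1 bond to C, 2 bonds to H, 1 bond to Li → oxidation state -3.
Δ = -3 − (-3) = 0, so no net redox change at C3.

0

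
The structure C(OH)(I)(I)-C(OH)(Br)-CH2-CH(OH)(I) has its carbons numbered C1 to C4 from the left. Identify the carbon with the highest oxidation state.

C1

Each bond to a more electronegative atom (O, N, halogen) counts +1, each bond to a less electronegative atom (H, metal, B, Si) counts −1, and each C–C bond counts 0. Tallying each carbon:
C1: 1C, 1O, 2I → 0 + 1 + 2 = +3
C2: 2C, 1O, 1Br → 0 + 1 + 1 = +2
C3: 2C, 2H → 0 − 2 = -2
C4: 1C, 1H, 1O, 1I → 0 − 1 + 1 + 1 = +1
The most oxidised carbon is C1 at +3.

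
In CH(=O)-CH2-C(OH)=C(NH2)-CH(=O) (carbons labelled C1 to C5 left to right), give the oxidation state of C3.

C3 has one bond to C (0), a double bond to C (2×0 = 0), one bond to O (+1).
Oxidation state = 0 + 0 + 1 = +1.

+1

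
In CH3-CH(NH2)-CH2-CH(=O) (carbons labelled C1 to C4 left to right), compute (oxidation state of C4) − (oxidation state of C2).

C4: 1C, 1H, 2O → 0 − 1 + 2 = +1
C2: 2C, 1H, 1N → 0 − 1 + 1 = 0
Difference: +1 − (0) = +1.

+1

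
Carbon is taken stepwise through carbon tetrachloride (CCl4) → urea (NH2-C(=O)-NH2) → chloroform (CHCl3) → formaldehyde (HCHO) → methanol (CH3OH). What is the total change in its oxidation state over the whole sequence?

-6

Carbon oxidation states along the series — carbon tetrachloride: +4, urea: +4, chloroform: +2, formaldehyde: 0, methanol: -2.
Net change = -2 − (+4) = -6.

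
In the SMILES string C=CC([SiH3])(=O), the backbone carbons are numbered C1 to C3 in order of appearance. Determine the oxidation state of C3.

+1

Bonds to more-electronegative neighbours contribute +1 each, bonds to H or metals contribute −1 each, and C–C bonds contribute 0.
C3 has one bond to C (0), one bond to Si (-1), a double bond to O (2×+1 = +2).
Oxidation state = 0 − 1 + 2 = +1.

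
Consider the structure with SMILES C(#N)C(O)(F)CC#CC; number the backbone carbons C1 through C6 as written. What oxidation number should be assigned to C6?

Each bond to a more electronegative atom (O, N, halogen) counts +1, each bond to a less electronegative atom (H, metal, B, Si) counts −1, and each C–C bond counts 0.
C6 has one bond to C (0), one bond to H (-1), one bond to H (-1), one bond to H (-1).
Oxidation state = 0 − 1 − 1 − 1 = -3.

-3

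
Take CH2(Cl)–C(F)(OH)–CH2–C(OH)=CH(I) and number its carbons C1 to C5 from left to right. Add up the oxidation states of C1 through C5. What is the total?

Tallying each carbon's bonds:
C1: 1C, 2H, 1Cl → 0 − 2 + 1 = -1
C2: 2C, 1O, 1F → 0 + 1 + 1 = +2
C3: 2C, 2H → 0 − 2 = -2
C4: 3C, 1O → 0 + 1 = +1
C5: 2C, 1H, 1I → 0 − 1 + 1 = 0
Sum = -1 + 2 − 2 + 1 + 0 = 0.

0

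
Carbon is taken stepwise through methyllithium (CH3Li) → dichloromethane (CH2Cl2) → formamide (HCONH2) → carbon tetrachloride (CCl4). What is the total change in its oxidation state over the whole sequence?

Carbon oxidation states along the series — methyllithium: -4, dichloromethane: 0, formamide: +2, carbon tetrachloride: +4.
Net change = +4 − (-4) = +8.

+8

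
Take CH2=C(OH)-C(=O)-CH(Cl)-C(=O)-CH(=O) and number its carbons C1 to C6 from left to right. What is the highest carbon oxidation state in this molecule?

Count +1 for every bond to an atom more electronegative than carbon and −1 for every bond to one less electronegative; C–C bonds are 0. Tallying each carbon:
C1: 2C, 2H → 0 − 2 = -2
C2: 3C, 1O → 0 + 1 = +1
C3: 2C, 2O → 0 + 2 = +2
C4: 2C, 1H, 1Cl → 0 − 1 + 1 = 0
C5: 2C, 2O → 0 + 2 = +2
C6: 1C, 1H, 2O → 0 − 1 + 2 = +1
The highest value is +2.

+2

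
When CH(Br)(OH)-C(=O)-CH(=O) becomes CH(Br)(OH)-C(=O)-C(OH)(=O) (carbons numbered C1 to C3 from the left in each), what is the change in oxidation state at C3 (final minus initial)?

+2

Before: C3 has 1 bond to C, 1 bond to H, 2 bonds to O → oxidation state +1.
After: C3 has 1 bond to C, 3 bonds to O → oxidation state +3.
Δ = +3 − (+1) = +2, so this is an oxidation at C3.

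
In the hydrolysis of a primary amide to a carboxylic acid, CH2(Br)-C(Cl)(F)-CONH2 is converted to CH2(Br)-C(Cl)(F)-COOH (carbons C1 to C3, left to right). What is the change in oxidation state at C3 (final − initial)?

Before: C3 has 1 bond to C, 2 bonds to O, 1 bond to N → oxidation state +3.
After: C3 has 1 bond to C, 3 bonds to O → oxidation state +3.
Δ = +3 − (+3) = 0, so no net redox change at C3.

0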